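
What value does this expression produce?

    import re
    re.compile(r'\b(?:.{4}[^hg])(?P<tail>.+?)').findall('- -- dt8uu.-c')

This matches a word boundary (`\b`, zero-width); then exactly 4 of any character, then any character except [hg] (non-capturing group); then one or more of any character (lazy) (captured as 'tail').
The `?` after the quantifier makes it lazy — it takes as little as possible before letting the rest of the pattern try.
Walking the string: at [5:11] match 'dt8uu.', group 1 = '.'.
`findall` collects group 1 from the one match (1 total).

['.']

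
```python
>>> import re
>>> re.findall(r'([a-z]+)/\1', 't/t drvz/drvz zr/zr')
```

['t', 'drvz', 'zr']

After group 1 captures some text, `\1` only succeeds where that same text appears again.
Scanning left to right: at [0:3] match 't/t', group 1 = 't'; at [4:13] match 'drvz/drvz', group 1 = 'drvz'; at [14:19] match 'zr/zr', group 1 = 'zr'.
With a single group, `findall` returns only what that group captured — 3 items.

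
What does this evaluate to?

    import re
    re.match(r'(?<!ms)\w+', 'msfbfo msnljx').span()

(0, 6)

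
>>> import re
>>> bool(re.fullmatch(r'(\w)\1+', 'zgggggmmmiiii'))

False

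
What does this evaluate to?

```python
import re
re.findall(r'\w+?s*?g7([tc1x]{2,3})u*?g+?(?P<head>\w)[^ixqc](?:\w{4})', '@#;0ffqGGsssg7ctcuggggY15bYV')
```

[('ctc', 'g')]

This matches one or more of a word character (lazy), then zero or more of a literal 's' (lazy), then the literal 'g7'; then 2 to 3 of one of [tc1x] (captured); then zero or more of the literal 'u' (lazy), then one or more of the literal 'g' (lazy); then a word character (captured as 'head'); then any character except [ixqc]; then exactly 4 of a word character (non-capturing group).
Lazy quantifiers expand one character at a time until the remainder of the pattern can match.
Matches: at [3:25] match '0ffqGGsssg7ctcuggggY15', groups = ('ctc', 'g').
Multiple groups make `findall` return tuples — one 2-tuple for the one match.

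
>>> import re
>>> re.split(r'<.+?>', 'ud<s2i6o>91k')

The string is cut at each match, leaving 2 pieces.

['ud', '91k']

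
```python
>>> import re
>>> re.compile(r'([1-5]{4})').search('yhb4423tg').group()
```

This matches exactly 4 of a character in [1-5] (captured).
Unlike `match`, `search` isn't anchored — it looks for the pattern anywhere in the string.
The match spans [3:7] → '4423'.
Captured: group 1 = '4423'.

'4423'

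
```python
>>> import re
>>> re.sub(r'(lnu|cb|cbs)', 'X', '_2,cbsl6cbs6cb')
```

Alternation isn't longest-match — the leftmost alternative that fits at this position is chosen.
Matches: at [3:5] → 'cb'; at [8:10] → 'cb'; at [12:14] → 'cb'.
`sub` substitutes 'X' at each match site.

'_2,Xsl6Xs6X'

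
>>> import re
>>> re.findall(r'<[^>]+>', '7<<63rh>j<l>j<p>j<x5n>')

Matches: at [1:8] → '<<63rh>'; at [9:12] → '<l>'; at [13:16] → '<p>'; at [17:22] → '<x5n>'.
With no groups in the pattern, `findall` gives back each whole match — 4 here.

['<<63rh>', '<l>', '<p>', '<x5n>']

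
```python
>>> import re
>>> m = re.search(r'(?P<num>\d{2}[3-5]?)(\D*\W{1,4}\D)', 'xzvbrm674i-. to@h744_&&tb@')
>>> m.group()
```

'674i-. to@h'

The pattern matches exactly 2 of a digit, then optionally a character in [3-5] (captured as 'num'); then zero or more of a non-digit, then 1 to 4 of a non-word character, then a non-digit (captured).
`search` walks the string left to right and returns the first match it finds.
The match spans [6:17] → '674i-. to@h'.
Captured: group 1 = '674', group 2 = 'i-. to@h'.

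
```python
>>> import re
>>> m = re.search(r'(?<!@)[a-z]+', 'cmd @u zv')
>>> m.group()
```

The negative lookahead/lookbehind blocks any match where the forbidden context is present.
Unlike `match`, `search` isn't anchored — it looks for the pattern anywhere in the string.
The match spans [0:3] → 'cmd'.

'cmd'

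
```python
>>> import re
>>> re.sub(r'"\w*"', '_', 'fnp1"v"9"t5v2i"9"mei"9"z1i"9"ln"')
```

'fnp1_9_9_9_9_'

`sub` substitutes '_' at each match site.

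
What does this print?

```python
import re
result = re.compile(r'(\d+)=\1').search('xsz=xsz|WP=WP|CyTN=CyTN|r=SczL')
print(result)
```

None

A backreference is literal: `\1` must see the identical characters the first group matched.
Here nothing in the string fits, so the call returns None.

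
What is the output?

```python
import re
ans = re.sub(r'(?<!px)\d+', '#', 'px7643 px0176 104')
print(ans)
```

px7# px0# #

Because the assertion is negative and zero-width, positions next to the forbidden text are skipped.
Each match is replaced by '#'.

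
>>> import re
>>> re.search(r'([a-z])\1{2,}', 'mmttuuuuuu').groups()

('u',)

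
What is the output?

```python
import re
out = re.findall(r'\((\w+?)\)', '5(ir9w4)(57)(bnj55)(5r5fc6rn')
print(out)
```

['ir9w4', '57', 'bnj55']

Scanning left to right: at [1:8] match '(ir9w4)', group 1 = 'ir9w4'; at [8:12] match '(57)', group 1 = '57'; at [12:19] match '(bnj55)', group 1 = 'bnj55'.
With a single group, `findall` returns only what that group captured — 3 items.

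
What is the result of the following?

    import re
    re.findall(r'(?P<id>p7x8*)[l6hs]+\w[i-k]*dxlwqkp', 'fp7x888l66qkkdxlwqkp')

This matches the literal 'p7x', then zero or more of the literal '8' (captured as 'id'); then one or more of one of [l6hs], then a word character, then zero or more of a character in [i-k]; then the literal 'dx', then the literal 'lwq', then the literal 'kp'.
Matches: at [1:20] match 'p7x888l66qkkdxlwqkp', group 1 = 'p7x888'.
`findall` collects group 1 from the one match (1 total).

['p7x888']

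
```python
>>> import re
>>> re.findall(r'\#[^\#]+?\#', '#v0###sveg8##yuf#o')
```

['#v0#', '#sveg8#', '#yuf#']

Matches: at [0:4] → '#v0#'; at [5:12] → '#sveg8#'; at [12:17] → '#yuf#'.
No capturing groups, so `findall` returns the 3 full match strings.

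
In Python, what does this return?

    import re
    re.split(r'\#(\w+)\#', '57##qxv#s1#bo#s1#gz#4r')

Matches to split on: at [3:8] → '#qxv#'; at [10:14] → '#bo#'; at [16:20] → '#gz#'.
Because the pattern has a capturing group, `split` also inserts each captured text between the pieces.

['57#', 'qxv', 's1', 'bo', 's1', 'gz', '4r']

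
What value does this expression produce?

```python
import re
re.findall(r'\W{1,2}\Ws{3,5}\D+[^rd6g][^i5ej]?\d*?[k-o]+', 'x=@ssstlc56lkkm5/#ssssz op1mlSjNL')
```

With no groups in the pattern, `findall` gives back each whole match — 2 here.

['=@ssstlc56lkkm', '/#ssssz op1ml']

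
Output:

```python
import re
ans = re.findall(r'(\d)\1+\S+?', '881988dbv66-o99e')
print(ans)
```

`\1` is not a pattern — it's the concrete string captured by group 1, re-applied verbatim.
Scanning left to right: at [0:3] match '881', group 1 = '8'; at [4:7] match '88d', group 1 = '8'; at [9:12] match '66-', group 1 = '6'; at [13:16] match '99e', group 1 = '9'.
Because there's exactly one group, `findall` drops the full match and keeps group 1 from each hit.

['8', '8', '6', '9']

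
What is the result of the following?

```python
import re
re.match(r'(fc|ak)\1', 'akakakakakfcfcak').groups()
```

After group 1 captures some text, `\1` only succeeds where that same text appears again.
`match` is anchored at position 0; if the pattern doesn't fit there, it returns None.
The match spans [0:4] → 'akak'.
Captured: group 1 = 'ak'.

('ak',)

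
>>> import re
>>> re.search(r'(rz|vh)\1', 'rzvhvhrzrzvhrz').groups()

('vh',)

The match spans [2:6] → 'vhvh'.
Captured: group 1 = 'vh'.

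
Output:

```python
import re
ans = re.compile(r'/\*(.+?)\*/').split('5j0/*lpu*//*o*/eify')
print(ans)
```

A non-greedy quantifier consumes as few characters as it can — just enough that the remainder of the pattern still matches from where it stops; whatever follows it matches normally.
The group in the pattern means `split` returns the separators' captures alongside the pieces.

['5j0', 'lpu', '', 'o', 'eify']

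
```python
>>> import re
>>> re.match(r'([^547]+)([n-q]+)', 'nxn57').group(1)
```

'nx'

Pattern: one or more of any character except [547] (captured); then one or more of a character in [n-q] (captured).
With `match`, the pattern is implicitly anchored at the beginning.
The match spans [0:3] → 'nxn'.
Captured: group 1 = 'nx', group 2 = 'n'.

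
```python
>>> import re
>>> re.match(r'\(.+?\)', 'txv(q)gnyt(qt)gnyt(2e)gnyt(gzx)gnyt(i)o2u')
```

None

`re.match` won't scan ahead — the pattern has to work from the very first character.
Here the pattern fails at index 0, so the call returns None.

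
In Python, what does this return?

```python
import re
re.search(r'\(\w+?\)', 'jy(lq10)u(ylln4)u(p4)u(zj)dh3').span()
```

`re.search` tries every starting position until one works.
The match spans [2:8] → '(lq10)'.

(2, 8)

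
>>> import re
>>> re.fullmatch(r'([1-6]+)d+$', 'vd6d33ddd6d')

`re.fullmatch` is like wrapping the pattern in `^…$` (in single-line mode).
Here the pattern can't cover the whole string, so the call returns None.

None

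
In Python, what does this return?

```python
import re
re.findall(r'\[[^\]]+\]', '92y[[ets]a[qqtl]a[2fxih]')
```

['[[ets]', '[qqtl]', '[2fxih]']

Matches: at [3:9] → '[[ets]'; at [10:16] → '[qqtl]'; at [17:24] → '[2fxih]'.
Since nothing is captured, `findall` lists the 3 matched substrings directly.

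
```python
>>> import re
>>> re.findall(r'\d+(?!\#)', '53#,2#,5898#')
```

`(?!…)`/`(?<!…)` only lets a position through if the neighbouring text does NOT match; no characters are consumed.
No capturing groups, so `findall` returns the 2 full match strings.

['5', '589']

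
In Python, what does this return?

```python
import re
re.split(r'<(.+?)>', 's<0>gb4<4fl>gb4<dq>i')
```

['s', '0', 'gb4', '4fl', 'gb4', 'dq', 'i']

Matches to split on: at [1:4] → '<0>'; at [7:12] → '<4fl>'; at [15:19] → '<dq>'.
The group in the pattern means `split` returns the separators' captures alongside the pieces.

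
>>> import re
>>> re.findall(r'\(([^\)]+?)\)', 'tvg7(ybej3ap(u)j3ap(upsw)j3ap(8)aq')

One capturing group, so `findall` returns just the captured substring from each match — 3 in all.

['ybej3ap(u', 'upsw', '8']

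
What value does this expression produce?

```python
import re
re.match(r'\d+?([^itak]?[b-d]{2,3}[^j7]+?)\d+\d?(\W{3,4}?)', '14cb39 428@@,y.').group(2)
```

'@@,'

This matches one or more of a digit (lazy); then optionally any character except [itak], then 2 to 3 of a character in [b-d], then one or more of any character except [j7] (lazy) (captured); then one or more of a digit, then optionally a digit; then 3 to 4 of a non-word character (lazy) (captured).
A `+?`/`*?`/`{m,n}?` starts at its minimum and grows only as far as needed for what follows to match.
`match` is anchored at position 0; if the pattern doesn't fit there, it returns None.
The match spans [0:13] → '14cb39 428@@,'.
Captured: group 1 = '4cb39 ', group 2 = '@@,'.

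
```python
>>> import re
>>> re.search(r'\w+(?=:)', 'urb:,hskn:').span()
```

Because the assertion is zero-width, the text it checks is not consumed and won't appear in the result.
`search` walks the string left to right and returns the first match it finds.
The match spans [0:3] → 'urb'.

(0, 3)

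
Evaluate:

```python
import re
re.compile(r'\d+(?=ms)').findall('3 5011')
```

`findall` yields the raw match text (0 of them) because the pattern has no groups.
Nothing in the string satisfies the pattern, so the list is empty.

[]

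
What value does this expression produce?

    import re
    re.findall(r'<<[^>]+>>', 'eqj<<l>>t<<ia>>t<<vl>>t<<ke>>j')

Scanning left to right: at [3:8] → '<<l>>'; at [9:15] → '<<ia>>'; at [16:22] → '<<vl>>'; at [23:29] → '<<ke>>'.
With no groups in the pattern, `findall` gives back each whole match — 4 here.

['<<l>>', '<<ia>>', '<<vl>>', '<<ke>>']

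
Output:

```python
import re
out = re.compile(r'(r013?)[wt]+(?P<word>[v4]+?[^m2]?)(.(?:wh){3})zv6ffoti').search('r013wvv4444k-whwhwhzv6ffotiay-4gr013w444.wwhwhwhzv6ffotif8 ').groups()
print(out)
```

('r013', 'vv4444k', '-whwhwh')

This matches the literal 'r01', then optionally the literal '3' (captured); then one or more of one of [wt]; then one or more of one of [v4] (lazy), then optionally any character except [m2] (captured as 'word'); then any character, then the literal 'wh' repeated 3 times (captured); then the literal 'zv', then the literal '6ff', then the literal 'oti'.
`search` walks the string left to right and returns the first match it finds.
The match spans [0:27] → 'r013wvv4444k-whwhwhzv6ffoti'.
Captured: group 1 = 'r013', group 2 = 'vv4444k', group 3 = '-whwhwh'.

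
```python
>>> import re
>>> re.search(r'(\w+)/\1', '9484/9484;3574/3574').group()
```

A backreference is literal: `\1` must see the identical characters the first group matched.
`re.search` scans for the first position where the pattern succeeds.
The match spans [0:9] → '9484/9484'.
Captured: group 1 = '9484'.

'9484/9484'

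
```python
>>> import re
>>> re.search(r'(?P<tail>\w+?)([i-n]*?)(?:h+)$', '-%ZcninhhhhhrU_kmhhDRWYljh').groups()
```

('ZcninhhhhhrU_kmhhDRWY', 'lj')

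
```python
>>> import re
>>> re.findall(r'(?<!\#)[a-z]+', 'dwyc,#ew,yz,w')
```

A negative assertion filters positions out without eating any characters.
Scanning left to right: at [0:4] → 'dwyc'; at [7:8] → 'w'; at [9:11] → 'yz'; at [12:13] → 'w'.
No capturing groups, so `findall` returns the 4 full match strings.

['dwyc', 'w', 'yz', 'w']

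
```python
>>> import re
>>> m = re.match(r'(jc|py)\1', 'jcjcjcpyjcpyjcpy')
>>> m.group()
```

With `match`, the pattern is implicitly anchored at the beginning.
The match spans [0:4] → 'jcjc'.

'jcjc'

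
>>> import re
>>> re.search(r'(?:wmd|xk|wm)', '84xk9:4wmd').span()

(2, 4)

`re.search` scans for the first position where the pattern succeeds.
The match spans [2:4] → 'xk'.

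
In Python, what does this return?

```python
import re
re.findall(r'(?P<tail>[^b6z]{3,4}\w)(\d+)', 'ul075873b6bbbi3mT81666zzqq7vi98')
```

This matches 3 to 4 of any character except [b6z], then a word character (captured as 'tail'); then one or more of a digit (captured).
Walking the string: at [0:8] match 'ul075873', groups = ('ul075', '873'); at [13:22] match 'i3mT81666', groups = ('i3mT8', '1666'); at [24:31] match 'qq7vi98', groups = ('qq7vi', '98').
Multiple groups make `findall` return tuples — one 2-tuple for each match.

[('ul075', '873'), ('i3mT8', '1666'), ('qq7vi', '98')]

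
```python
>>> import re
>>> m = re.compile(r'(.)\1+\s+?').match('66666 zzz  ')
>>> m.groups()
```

('6',)

A backreference is literal: `\1` must see the identical characters the first group matched.
With `match`, the pattern is implicitly anchored at the beginning.
The match spans [0:6] → '66666 '.
Captured: group 1 = '6'.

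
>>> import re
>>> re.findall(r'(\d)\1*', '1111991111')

['1', '9', '1']

A backreference is literal: `\1` must see the identical characters the first group matched.
One capturing group, so `findall` returns just the captured substring from each match — 3 in all.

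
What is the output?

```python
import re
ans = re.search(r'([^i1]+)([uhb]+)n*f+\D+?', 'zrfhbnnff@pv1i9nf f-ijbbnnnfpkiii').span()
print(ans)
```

(0, 10)

This matches one or more of any character except [i1] (captured); then one or more of one of [uhb] (captured); then zero or more of a literal 'n', then one or more of a literal 'f', then one or more of a non-digit (lazy).
Unlike `match`, `search` isn't anchored — it looks for the pattern anywhere in the string.
The match spans [0:10] → 'zrfhbnnff@'.
Captured: group 1 = 'zrfh', group 2 = 'b'.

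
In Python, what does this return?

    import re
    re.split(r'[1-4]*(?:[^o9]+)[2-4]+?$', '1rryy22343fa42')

This matches zero or more of a character in [1-4]; then one or more of any character except [o9] (non-capturing group); then one or more of a character in [2-4] (lazy); then anchored at the end.
Matches to split on: at [0:14] → '1rryy22343fa42'.
The string is cut at each match, leaving 2 pieces.

['', '']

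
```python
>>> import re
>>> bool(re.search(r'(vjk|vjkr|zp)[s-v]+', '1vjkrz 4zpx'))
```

Here no position works, so the call returns None, and `bool(None)` is False.

False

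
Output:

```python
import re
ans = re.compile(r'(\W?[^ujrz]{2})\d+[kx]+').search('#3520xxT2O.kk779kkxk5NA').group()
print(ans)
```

#3520xx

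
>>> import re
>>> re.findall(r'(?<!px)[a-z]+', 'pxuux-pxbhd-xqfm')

Because the assertion is negative and zero-width, positions next to the forbidden text are skipped.
Walking the string: at [0:5] → 'pxuux'; at [6:11] → 'pxbhd'; at [12:16] → 'xqfm'.
Since nothing is captured, `findall` lists the 3 matched substrings directly.

['pxuux', 'pxbhd', 'xqfm']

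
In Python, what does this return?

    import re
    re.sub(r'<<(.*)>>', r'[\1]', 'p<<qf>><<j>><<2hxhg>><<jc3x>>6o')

'p[qf>><<j>><<2hxhg>><<jc3x]6o'

Matches: at [1:29] → '<<qf>><<j>><<2hxhg>><<jc3x>>'.
Each match is replaced using the text its own group 1 captured.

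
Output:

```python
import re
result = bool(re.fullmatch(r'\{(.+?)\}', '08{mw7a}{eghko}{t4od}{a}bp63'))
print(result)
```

False

`fullmatch` succeeds only if the pattern covers the string from start to end.
Here there's no way to consume every character, so the call returns None, and `bool(None)` is False.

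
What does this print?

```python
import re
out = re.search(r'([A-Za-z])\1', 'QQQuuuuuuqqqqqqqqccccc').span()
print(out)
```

(0, 2)

The backreference `\1` re-matches whatever the first group consumed, character for character.
Unlike `match`, `search` isn't anchored — it looks for the pattern anywhere in the string.
The match spans [0:2] → 'QQ'.
Captured: group 1 = 'Q'.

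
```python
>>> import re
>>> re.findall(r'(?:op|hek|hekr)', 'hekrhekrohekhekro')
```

`|` is ordered: at each position the engine commits to the first alternative that works.
Walking the string: at [0:3] → 'hek'; at [4:7] → 'hek'; at [9:12] → 'hek'; at [12:15] → 'hek'.
No capturing groups, so `findall` returns the 4 full match strings.

['hek', 'hek', 'hek', 'hek']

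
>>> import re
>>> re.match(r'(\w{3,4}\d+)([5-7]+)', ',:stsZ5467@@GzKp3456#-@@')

This matches 3 to 4 of a word character, then one or more of a digit (captured); then one or more of a character in [5-7] (captured).
`re.match` only tries the pattern at the start of the string.
Here position 0 doesn't satisfy it, so the call returns None.

None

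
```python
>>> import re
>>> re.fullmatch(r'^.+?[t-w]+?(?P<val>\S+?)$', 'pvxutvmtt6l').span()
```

(0, 11)

This matches anchored at the start of the string; then one or more of any character (lazy); then one or more of a character in [t-w] (lazy); then one or more of a non-whitespace character (lazy) (captured as 'val'); then anchored at the end.
`re.fullmatch` is like wrapping the pattern in `^…$` (in single-line mode).
The match spans [0:11] → 'pvxutvmtt6l'.
Captured: group 1 = 'xutvmtt6l'.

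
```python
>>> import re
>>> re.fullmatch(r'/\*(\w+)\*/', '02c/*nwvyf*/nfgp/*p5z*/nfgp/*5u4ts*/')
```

`re.fullmatch` requires the pattern to consume the entire string.
Here the pattern can't cover the whole string, so the call returns None.

None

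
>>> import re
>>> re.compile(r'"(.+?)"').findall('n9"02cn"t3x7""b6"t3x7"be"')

['02cn', '"b6', 'be']

Matches: at [2:8] match '"02cn"', group 1 = '02cn'; at [12:17] match '""b6"', group 1 = '"b6'; at [21:25] match '"be"', group 1 = 'be'.
`findall` collects group 1 from each match (3 total).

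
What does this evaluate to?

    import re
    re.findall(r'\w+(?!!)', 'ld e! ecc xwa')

['ld', 'ecc', 'xwa']

`(?!…)`/`(?<!…)` only lets a position through if the neighbouring text does NOT match; no characters are consumed.
No capturing groups, so `findall` returns the 3 full match strings.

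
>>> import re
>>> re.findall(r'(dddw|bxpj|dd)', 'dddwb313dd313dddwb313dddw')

['dddw', 'dd', 'dddw', 'dddw']

Alternation isn't longest-match — the leftmost alternative that fits at this position is chosen.
One capturing group, so `findall` returns just the captured substring from each match — 4 in all.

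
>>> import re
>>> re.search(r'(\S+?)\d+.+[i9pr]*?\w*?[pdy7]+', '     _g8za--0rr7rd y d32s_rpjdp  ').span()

(5, 31)

This matches one or more of a non-whitespace character (lazy) (captured); then one or more of a digit; then one or more of any character; then zero or more of one of [i9pr] (lazy), then zero or more of a word character (lazy), then one or more of one of [pdy7].
`re.search` scans for the first position where the pattern succeeds.
The match spans [5:31] → '_g8za--0rr7rd y d32s_rpjdp'.
Captured: group 1 = '_g'.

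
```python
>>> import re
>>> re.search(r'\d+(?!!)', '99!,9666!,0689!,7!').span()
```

(0, 1)

Because the assertion is negative and zero-width, positions next to the forbidden text are skipped.
`search` walks the string left to right and returns the first match it finds.
The match spans [0:1] → '9'.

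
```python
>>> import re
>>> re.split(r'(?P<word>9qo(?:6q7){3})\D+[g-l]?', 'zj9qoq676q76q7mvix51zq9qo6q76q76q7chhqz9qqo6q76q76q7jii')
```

['zj9qoq676q76q7mvix51zq', '9qo6q76q76q7', '9qqo6q76q76q7jii']

`re.split` interleaves the captured-group text with the surrounding fragments.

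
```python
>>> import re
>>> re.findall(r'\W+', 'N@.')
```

['@.']

This matches one or more of a non-word character.
Scanning left to right: at [1:3] → '@.'.
No capturing groups, so `findall` returns the 1 full match string.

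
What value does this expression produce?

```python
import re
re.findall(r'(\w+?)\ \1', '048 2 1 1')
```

['1']

A backreference is literal: `\1` must see the identical characters the first group matched.
One capturing group, so `findall` returns just the captured substring from the one match — 1 in all.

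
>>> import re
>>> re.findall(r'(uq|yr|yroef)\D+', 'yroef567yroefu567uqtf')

['yr', 'yr', 'uq']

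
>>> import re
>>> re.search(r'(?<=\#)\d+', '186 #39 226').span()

(5, 7)

Because the assertion is zero-width, the text it checks is not consumed and won't appear in the result.
`re.search` scans for the first position where the pattern succeeds.
The match spans [5:7] → '39'.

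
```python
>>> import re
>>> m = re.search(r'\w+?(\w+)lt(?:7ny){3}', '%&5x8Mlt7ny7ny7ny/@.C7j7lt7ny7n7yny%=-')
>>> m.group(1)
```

The pattern matches one or more of a word character (lazy); then one or more of a word character (captured); then the literal 'lt', then the literal '7ny' repeated 3 times.
Because the quantifier is non-greedy, it stops expanding at the earliest point where the rest of the pattern can succeed.
`re.search` tries every starting position until one works.
The match spans [2:17] → '5x8Mlt7ny7ny7ny'.
Captured: group 1 = 'x8M'.

'x8M'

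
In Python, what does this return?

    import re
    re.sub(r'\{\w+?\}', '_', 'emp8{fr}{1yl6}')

'emp8__'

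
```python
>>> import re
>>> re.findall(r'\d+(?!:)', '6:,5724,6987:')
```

['5724', '698']

The negative lookaround is zero-width — it rules out positions where the adjacent text would match, without consuming anything.
Matches: at [3:7] → '5724'; at [8:11] → '698'.
No capturing groups, so `findall` returns the 2 full match strings.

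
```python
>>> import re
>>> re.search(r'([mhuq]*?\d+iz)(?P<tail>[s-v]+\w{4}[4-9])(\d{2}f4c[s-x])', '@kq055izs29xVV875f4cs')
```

None

Pattern: zero or more of one of [mhuq] (lazy), then one or more of a digit, then the literal 'iz' (captured); then one or more of a character in [s-v], then exactly 4 of a word character, then a character in [4-9] (captured as 'tail'); then exactly 2 of a digit, then the literal 'f4c', then a character in [s-x] (captured).
Unlike `match`, `search` isn't anchored — it looks for the pattern anywhere in the string.
Here nothing in the string fits, so the call returns None.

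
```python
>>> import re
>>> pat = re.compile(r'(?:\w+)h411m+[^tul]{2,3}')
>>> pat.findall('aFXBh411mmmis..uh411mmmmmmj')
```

['aFXBh411mmmis.', 'uh411mmmmmmj']

This matches one or more of a word character (non-capturing group); then the literal 'h4', then the literal '11'; then one or more of the literal 'm', then 2 to 3 of any character except [tul].
Scanning left to right: at [0:14] → 'aFXBh411mmmis.'; at [15:27] → 'uh411mmmmmmj'.
With no groups in the pattern, `findall` gives back each whole match — 2 here.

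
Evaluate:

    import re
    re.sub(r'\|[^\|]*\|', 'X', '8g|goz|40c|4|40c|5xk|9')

'8gX40cX40cX9'

Matches: at [2:7] → '|goz|'; at [10:13] → '|4|'; at [16:21] → '|5xk|'.
Each match is replaced by 'X'.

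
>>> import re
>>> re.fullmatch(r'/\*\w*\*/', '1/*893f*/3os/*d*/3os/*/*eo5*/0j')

For `fullmatch`, every character of the input must be accounted for by the pattern.
Here the string isn't matched end-to-end, so the call returns None.

None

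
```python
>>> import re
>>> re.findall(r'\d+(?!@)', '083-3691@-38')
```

['083', '369', '38']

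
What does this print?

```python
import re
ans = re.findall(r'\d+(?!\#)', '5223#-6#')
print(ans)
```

Because the assertion is negative and zero-width, positions next to the forbidden text are skipped.
Scanning left to right: at [0:3] → '522'.
No capturing groups, so `findall` returns the 1 full match string.

['522']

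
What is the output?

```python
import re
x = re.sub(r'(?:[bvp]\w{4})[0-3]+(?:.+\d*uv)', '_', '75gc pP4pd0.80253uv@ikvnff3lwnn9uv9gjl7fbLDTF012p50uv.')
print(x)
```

This matches one of [bvp], then exactly 4 of a word character (non-capturing group); then one or more of a character in [0-3]; then one or more of any character, then zero or more of a digit, then the literal 'uv' (non-capturing group).
Each match is replaced by '_'.

75gc _.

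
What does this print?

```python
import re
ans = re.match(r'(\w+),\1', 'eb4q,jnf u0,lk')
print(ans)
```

None

`\1` has to match the exact text group 1 already captured.
With `match`, the pattern is implicitly anchored at the beginning.
Here the pattern fails at index 0, so the call returns None.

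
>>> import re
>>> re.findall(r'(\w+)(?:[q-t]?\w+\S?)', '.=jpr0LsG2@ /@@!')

One capturing group, so `findall` returns just the captured substring from the one match — 1 in all.

['jpr0LsG']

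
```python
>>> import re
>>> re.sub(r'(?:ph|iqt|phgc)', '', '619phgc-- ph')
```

Alternation tries branches left to right and keeps the first one that lets the overall match succeed at that position.
Matches: at [3:5] → 'ph'; at [10:12] → 'ph'.
`sub` substitutes '' at each match site.

'619gc-- '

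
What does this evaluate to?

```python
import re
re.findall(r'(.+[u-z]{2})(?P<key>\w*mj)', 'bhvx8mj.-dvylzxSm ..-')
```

This matches one or more of any character, then exactly 2 of a character in [u-z] (captured); then zero or more of a word character, then the literal 'mj' (captured as 'key').
Multiple groups make `findall` return tuples — one 2-tuple for the one match.

[('bhvx', '8mj')]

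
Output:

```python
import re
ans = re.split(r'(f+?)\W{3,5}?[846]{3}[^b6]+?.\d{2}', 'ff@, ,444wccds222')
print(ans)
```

['', 'ff', '2']

Pattern: one or more of a literal 'f' (lazy) (captured); then 3 to 5 of a non-word character (lazy), then exactly 3 of one of [846]; then one or more of any character except [b6] (lazy); then any character; then exactly 2 of a digit.
The `?` after the quantifier makes it lazy — it takes as little as possible before letting the rest of the pattern try.
Matches to split on: at [0:16] → 'ff@, ,444wccds22'.
With a capturing group present, the delimiter's captured portion is kept in the result list.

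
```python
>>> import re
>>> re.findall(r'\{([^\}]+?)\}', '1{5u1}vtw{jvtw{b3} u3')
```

['5u1', 'jvtw{b3']

One capturing group, so `findall` returns just the captured substring from each match — 2 in all.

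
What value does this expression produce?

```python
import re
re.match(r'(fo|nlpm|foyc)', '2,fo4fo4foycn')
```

`re.match` only tries the pattern at the start of the string.
Here the pattern fails at index 0, so the call returns None.

None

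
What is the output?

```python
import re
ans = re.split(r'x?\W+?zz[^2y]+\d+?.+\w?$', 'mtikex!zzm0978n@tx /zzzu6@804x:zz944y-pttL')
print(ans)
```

['mtike', '']

The pattern matches optionally the literal 'x', then one or more of a non-word character (lazy), then the literal 'zz'; then one or more of any character except [2y]; then one or more of a digit (lazy), then one or more of any character, then optionally a word character; then anchored at the end.
Matches to split on: at [5:42] → 'x!zzm0978n@tx /zzzu6@804x:zz944y-pttL'.
`split` removes every match and returns the 2 fragments in between.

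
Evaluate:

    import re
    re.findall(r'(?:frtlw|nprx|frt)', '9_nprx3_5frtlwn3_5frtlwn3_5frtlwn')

['nprx', 'frtlw', 'frtlw', 'frtlw']

Alternation tries branches left to right and keeps the first one that lets the overall match succeed at that position.
With no groups in the pattern, `findall` gives back each whole match — 4 here.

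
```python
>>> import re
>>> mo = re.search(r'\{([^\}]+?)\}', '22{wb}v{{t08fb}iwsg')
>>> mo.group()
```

`re.search` tries every starting position until one works.
The match spans [2:6] → '{wb}'.
Captured: group 1 = 'wb'.

'{wb}'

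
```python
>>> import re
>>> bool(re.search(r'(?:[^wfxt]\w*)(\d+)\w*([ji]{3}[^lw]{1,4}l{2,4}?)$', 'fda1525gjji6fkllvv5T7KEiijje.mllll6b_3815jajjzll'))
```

The pattern matches any character except [wfxt], then zero or more of a word character (non-capturing group); then one or more of a digit (captured); then zero or more of a word character; then exactly 3 of one of [ji], then 1 to 4 of any character except [lw], then 2 to 4 of the literal 'l' (lazy) (captured); then anchored at the end.
Here no position works, so the call returns None, and `bool(None)` is False.

False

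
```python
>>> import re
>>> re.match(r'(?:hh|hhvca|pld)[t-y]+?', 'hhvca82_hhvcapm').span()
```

With `match`, the pattern is implicitly anchored at the beginning.
The match spans [0:3] → 'hhv'.

(0, 3)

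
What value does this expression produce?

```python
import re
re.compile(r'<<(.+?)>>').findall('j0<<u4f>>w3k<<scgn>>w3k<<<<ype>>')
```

The `?` after the quantifier makes it lazy — it takes as little as possible before letting the rest of the pattern try.
Scanning left to right: at [2:9] match '<<u4f>>', group 1 = 'u4f'; at [12:20] match '<<scgn>>', group 1 = 'scgn'; at [23:32] match '<<<<ype>>', group 1 = '<<ype'.
One capturing group, so `findall` returns just the captured substring from each match — 3 in all.

['u4f', 'scgn', '<<ype']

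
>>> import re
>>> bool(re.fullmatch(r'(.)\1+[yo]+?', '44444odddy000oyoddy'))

False

The backreference `\1` re-matches whatever the first group consumed, character for character.
`fullmatch` succeeds only if the pattern covers the string from start to end.
Here the string isn't matched end-to-end, so the call returns None, and `bool(None)` is False.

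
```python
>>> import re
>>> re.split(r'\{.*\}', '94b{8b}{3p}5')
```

['94b', '5']

Matches to split on: at [3:11] → '{8b}{3p}'.
Each match becomes a cut point; 2 segments remain.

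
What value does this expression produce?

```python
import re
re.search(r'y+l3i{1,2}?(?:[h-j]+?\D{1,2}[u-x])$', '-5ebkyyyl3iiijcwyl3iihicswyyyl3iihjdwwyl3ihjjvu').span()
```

The pattern matches one or more of the literal 'y', then the literal 'l3', then 1 to 2 of a literal 'i' (lazy); then one or more of a character in [h-j] (lazy), then 1 to 2 of a non-digit, then a character in [u-x] (non-capturing group); then anchored at the end.
The match spans [38:47] → 'yl3ihjjvu'.

(38, 47)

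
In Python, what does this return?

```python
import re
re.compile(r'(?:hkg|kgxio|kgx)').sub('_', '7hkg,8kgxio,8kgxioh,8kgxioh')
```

'7_,8_,8_h,8_h'

Branches in `(...|...)` are attempted left-to-right; the first branch that allows the whole pattern to succeed is taken.
Matches: at [1:4] → 'hkg'; at [6:11] → 'kgxio'; at [13:18] → 'kgxio'; at [21:26] → 'kgxio'.
`sub` substitutes '_' at each match site.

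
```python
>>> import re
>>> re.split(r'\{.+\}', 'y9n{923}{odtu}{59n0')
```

['y9n', '{59n0']

Matches to split on: at [3:14] → '{923}{odtu}'.
The string is cut at each match, leaving 2 pieces.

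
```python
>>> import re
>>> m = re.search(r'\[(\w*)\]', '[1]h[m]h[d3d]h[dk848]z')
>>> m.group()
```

`search` walks the string left to right and returns the first match it finds.
The match spans [0:3] → '[1]'.
Captured: group 1 = '1'.

'[1]'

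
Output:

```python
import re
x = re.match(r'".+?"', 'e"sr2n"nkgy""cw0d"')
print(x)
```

`re.match` only tries the pattern at the start of the string.
Here the pattern fails at index 0, so the call returns None.

None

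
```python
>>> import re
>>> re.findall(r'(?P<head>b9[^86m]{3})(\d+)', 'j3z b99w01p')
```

[('b99w0', '1')]

Pattern: the literal 'b9', then exactly 3 of any character except [86m] (captured as 'head'); then one or more of a digit (captured).
Scanning left to right: at [4:10] match 'b99w01', groups = ('b99w0', '1').
Multiple groups make `findall` return tuples — one 2-tuple for the one match.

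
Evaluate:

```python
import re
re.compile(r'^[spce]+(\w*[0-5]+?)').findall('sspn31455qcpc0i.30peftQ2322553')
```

['n31455qcpc0']

One capturing group, so `findall` returns just the captured substring from the one match — 1 in all.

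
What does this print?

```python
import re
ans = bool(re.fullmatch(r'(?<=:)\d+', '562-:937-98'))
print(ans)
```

Lookahead/lookbehind check context without consuming it, so the matched span excludes the asserted characters.
`re.fullmatch` is like wrapping the pattern in `^…$` (in single-line mode).
Here the pattern can't cover the whole string, so the call returns None, and `bool(None)` is False.

False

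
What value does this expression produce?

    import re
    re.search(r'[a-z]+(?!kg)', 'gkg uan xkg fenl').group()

'gkg'

The negative lookaround is zero-width — it rules out positions where the adjacent text would match, without consuming anything.
`re.search` tries every starting position until one works.
The match spans [0:3] → 'gkg'.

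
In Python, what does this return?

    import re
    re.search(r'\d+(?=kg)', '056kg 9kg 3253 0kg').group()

The positive lookaround only admits positions where the adjacent text matches; those characters stay outside the span.
The match spans [0:3] → '056'.

'056'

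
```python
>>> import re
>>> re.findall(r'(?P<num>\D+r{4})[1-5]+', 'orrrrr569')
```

The pattern matches one or more of a non-digit, then exactly 4 of a literal 'r' (captured as 'num'); then one or more of a character in [1-5].
Matches: at [0:7] match 'orrrrr5', group 1 = 'orrrrr'.
With a single group, `findall` returns only what that group captured — 1 item.

['orrrrr']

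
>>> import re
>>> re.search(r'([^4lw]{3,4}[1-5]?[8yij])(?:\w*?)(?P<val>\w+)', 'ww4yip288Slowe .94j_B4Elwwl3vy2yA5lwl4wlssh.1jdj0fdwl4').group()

The match spans [3:14] → 'yip288Slowe'.

'yip288Slowe'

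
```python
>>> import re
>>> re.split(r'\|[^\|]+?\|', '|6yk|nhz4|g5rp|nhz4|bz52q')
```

Splitting on the pattern gives 3 pieces.

['', 'nhz4', 'nhz4|bz52q']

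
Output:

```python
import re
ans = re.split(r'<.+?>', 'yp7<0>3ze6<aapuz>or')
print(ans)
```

['yp7', '3ze6', 'or']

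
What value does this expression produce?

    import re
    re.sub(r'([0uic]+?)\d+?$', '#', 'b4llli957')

'b4lll#'

Pattern: one or more of one of [0uic] (lazy) (captured); then one or more of a digit (lazy); then anchored at the end.
`sub` substitutes '#' at each match site.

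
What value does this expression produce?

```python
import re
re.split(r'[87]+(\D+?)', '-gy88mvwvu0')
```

['-gy', 'm', 'vwvu0']

Lazy quantifiers expand one character at a time until the remainder of the pattern can match.
Because the pattern has a capturing group, `split` also inserts each captured text between the pieces.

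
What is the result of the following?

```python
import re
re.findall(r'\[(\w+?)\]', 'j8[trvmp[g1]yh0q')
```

['g1']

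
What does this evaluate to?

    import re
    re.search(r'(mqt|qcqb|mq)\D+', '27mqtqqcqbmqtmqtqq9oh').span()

(2, 18)

The match spans [2:18] → 'mqtqqcqbmqtmqtqq'.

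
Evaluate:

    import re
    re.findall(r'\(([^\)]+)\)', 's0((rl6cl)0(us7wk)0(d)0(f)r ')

['(rl6cl', 'us7wk', 'd', 'f']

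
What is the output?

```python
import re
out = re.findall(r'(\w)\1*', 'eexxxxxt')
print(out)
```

['e', 'x', 't']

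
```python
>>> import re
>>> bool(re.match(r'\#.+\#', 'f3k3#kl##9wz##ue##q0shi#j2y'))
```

With `match`, the pattern is implicitly anchored at the beginning.
Here the pattern fails at index 0, so the call returns None, and `bool(None)` is False.

False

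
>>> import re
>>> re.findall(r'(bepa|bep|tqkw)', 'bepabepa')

['bepa', 'bepa']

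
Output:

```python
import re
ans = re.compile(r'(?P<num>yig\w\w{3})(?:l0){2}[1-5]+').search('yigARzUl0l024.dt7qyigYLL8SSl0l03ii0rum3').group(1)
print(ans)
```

yigARzU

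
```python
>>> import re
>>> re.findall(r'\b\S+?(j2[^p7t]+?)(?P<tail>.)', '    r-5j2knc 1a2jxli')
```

Because the quantifier is non-greedy, it stops expanding at the earliest point where the rest of the pattern can succeed.
`findall` packs the 2 group values into a tuple for every match.

[('j2k', 'n')]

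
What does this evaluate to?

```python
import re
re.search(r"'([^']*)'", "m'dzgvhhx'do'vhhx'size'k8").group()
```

"'dzgvhhx'"

`re.search` tries every starting position until one works.
The match spans [1:10] → "'dzgvhhx'".
Captured: group 1 = 'dzgvhhx'.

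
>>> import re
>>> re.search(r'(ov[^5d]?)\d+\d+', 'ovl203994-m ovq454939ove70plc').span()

Pattern: the literal 'ov', then optionally any character except [5d] (captured); then one or more of a digit; then one or more of a digit.
`re.search` tries every starting position until one works.
The match spans [0:9] → 'ovl203994'.
Captured: group 1 = 'ovl'.

(0, 9)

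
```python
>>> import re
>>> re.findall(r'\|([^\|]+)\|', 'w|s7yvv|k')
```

['s7yvv']

`findall` collects group 1 from the one match (1 total).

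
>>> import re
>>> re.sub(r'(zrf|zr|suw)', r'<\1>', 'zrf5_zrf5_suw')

Alternation tries branches left to right and keeps the first one that lets the overall match succeed at that position.
Each match is replaced using the text its own group 1 captured.

'<zrf>5_<zrf>5_<suw>'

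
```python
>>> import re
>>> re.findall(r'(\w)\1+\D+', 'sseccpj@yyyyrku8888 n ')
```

['s', '8']

A backreference is literal: `\1` must see the identical characters the first group matched.
Scanning left to right: at [0:15] match 'sseccpj@yyyyrku', group 1 = 's'; at [15:22] match '8888 n ', group 1 = '8'.
With a single group, `findall` returns only what that group captured — 2 items.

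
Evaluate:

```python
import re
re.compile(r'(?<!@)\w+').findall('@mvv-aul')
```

['vv', 'aul']

A negative assertion filters positions out without eating any characters.
Walking the string: at [2:4] → 'vv'; at [5:8] → 'aul'.
`findall` yields the raw match text (2 of them) because the pattern has no groups.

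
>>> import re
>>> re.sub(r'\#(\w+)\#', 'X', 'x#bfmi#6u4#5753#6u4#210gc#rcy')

'xX6u4X6u4Xrcy'

Matches: at [1:7] → '#bfmi#'; at [10:16] → '#5753#'; at [19:26] → '#210gc#'.
Every occurrence is swapped for 'X'.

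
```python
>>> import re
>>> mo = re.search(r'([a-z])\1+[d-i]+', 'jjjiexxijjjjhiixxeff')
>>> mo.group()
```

The backreference `\1` re-matches whatever the first group consumed, character for character.
Unlike `match`, `search` isn't anchored — it looks for the pattern anywhere in the string.
The match spans [0:5] → 'jjjie'.
Captured: group 1 = 'j'.

'jjjie'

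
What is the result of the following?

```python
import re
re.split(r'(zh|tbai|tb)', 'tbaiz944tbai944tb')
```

Alternation tries branches left to right and keeps the first one that lets the overall match succeed at that position.
`re.split` interleaves the captured-group text with the surrounding fragments.

['', 'tbai', 'z944', 'tbai', '944', 'tb', '']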